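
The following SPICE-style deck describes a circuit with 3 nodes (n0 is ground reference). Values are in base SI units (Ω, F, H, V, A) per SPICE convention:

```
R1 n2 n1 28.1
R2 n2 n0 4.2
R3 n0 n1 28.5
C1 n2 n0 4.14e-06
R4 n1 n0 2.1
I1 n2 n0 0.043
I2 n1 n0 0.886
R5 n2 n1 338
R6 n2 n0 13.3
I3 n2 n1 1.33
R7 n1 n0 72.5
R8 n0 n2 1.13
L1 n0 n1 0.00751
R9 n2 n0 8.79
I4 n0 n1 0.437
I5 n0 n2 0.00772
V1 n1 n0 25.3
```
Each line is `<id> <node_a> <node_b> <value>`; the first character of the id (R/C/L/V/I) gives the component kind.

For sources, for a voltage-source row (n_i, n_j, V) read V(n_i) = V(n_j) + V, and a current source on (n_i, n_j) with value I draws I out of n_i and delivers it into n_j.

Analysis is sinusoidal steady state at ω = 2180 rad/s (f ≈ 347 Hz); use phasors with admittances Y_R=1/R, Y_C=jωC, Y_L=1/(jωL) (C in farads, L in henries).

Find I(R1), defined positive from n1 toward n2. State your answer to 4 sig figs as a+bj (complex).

Element admittances at ω=2180 rad/s:
  Y(R1) = 0.03559+0.000j S between n2,n1
  Y(R2) = 0.2381+0.000j S between n2,n0
  Y(R3) = 0.03509+0.000j S between n0,n1
  Y(C1) = 0.000+0.009025j S between n2,n0
  Y(R4) = 0.4762+0.000j S between n1,n0
  I1: injects 0.043 A into n0 (from n2)
  I2: injects 0.886 A into n0 (from n1)
  Y(R5) = 0.002959+0.000j S between n2,n1
  Y(R6) = 0.07519+0.000j S between n2,n0
  I3: injects 1.33 A into n1 (from n2)
  Y(R7) = 0.01379+0.000j S between n1,n0
  Y(R8) = 0.8850+0.000j S between n0,n2
  Y(L1) = 0.000-0.06108j S between n0,n1
  Y(R9) = 0.1138+0.000j S between n2,n0
  I4: injects 0.437 A into n1 (from n0)
  I5: injects 0.00772 A into n2 (from n0)
  V1: constraint V(n1)−V(n0) = 25.3
Assemble and solve the 3×3 MNA system:
  V(n1)=25.30+0.000j  V(n2)=-0.2888+0.001930j
  i(V1)=-13.39+1.545j

0.9106-6.868e-05j A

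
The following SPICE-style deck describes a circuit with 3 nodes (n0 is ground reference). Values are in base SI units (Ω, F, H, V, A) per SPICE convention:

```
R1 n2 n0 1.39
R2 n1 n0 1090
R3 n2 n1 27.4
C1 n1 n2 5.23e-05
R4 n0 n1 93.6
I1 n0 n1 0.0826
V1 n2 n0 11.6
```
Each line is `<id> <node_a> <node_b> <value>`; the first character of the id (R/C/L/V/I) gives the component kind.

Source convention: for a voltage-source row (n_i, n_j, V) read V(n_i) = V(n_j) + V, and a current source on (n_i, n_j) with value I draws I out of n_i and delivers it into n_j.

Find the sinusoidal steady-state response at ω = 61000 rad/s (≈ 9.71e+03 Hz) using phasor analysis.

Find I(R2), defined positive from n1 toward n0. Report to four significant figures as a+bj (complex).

0.01064+1.494e-05j A

MNA unknowns: 2 node voltages V₁..V_2 plus 1 source current (V1)
R1: Y=0.7194+0.000j on G[2,0]
R2: Y=0.0009174+0.000j on G[1,0]
R3: Y=0.03650+0.000j on G[2,1]
C1: Y=0.000+3.190j on G[1,2]
R4: Y=0.01068+0.000j on G[0,1]
I1: z[0]−=0.0826, z[1]+=0.0826
V1: row V2−V0=11.6, i_V1 at 2,0
solve → V1=11.60+0.01629j, V2=11.60+0.000j
aux → i_V1=-8.397-0.0001890j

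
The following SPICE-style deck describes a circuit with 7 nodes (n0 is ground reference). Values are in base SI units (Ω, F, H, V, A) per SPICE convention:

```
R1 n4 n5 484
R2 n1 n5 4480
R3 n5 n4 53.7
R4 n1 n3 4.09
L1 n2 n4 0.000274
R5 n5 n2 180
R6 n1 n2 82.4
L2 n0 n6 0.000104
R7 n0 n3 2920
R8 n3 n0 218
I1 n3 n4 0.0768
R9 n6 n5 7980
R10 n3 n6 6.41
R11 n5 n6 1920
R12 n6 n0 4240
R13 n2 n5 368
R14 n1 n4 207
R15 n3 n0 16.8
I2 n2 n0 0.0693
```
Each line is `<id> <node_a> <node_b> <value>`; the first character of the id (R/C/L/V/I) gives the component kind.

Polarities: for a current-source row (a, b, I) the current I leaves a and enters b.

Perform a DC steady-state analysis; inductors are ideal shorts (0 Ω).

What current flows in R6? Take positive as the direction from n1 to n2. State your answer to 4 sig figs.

Element admittances at DC:
  Y(R1) = 0.002066 S between n4,n5
  Y(R2) = 0.0002232 S between n1,n5
  Y(R3) = 0.01862 S between n5,n4
  Y(R4) = 0.2445 S between n1,n3
  L1: short n2↔n4 (DC inductor)
  Y(R5) = 0.005556 S between n5,n2
  Y(R6) = 0.01214 S between n1,n2
  L2: short n0↔n6 (DC inductor)
  Y(R7) = 0.0003425 S between n0,n3
  Y(R8) = 0.004587 S between n3,n0
  I1: injects 0.0768 A into n4 (from n3)
  Y(R9) = 0.0001253 S between n6,n5
  Y(R10) = 0.1560 S between n3,n6
  Y(R11) = 0.0005208 S between n5,n6
  Y(R12) = 0.0002358 S between n6,n0
  Y(R13) = 0.002717 S between n2,n5
  Y(R14) = 0.004831 S between n1,n4
  Y(R15) = 0.05952 S between n3,n0
  I2: injects 0.0693 A into n0 (from n2)
Assemble and solve the 8×8 MNA system:
  V(n1)=-0.2844  V(n2)=0.1467  V(n3)=-0.3148  V(n4)=0.1467  V(n5)=0.1403  V(n6)=0.000
  i(L1)=-0.07458  i(L2)=0.04901

-0.005232 A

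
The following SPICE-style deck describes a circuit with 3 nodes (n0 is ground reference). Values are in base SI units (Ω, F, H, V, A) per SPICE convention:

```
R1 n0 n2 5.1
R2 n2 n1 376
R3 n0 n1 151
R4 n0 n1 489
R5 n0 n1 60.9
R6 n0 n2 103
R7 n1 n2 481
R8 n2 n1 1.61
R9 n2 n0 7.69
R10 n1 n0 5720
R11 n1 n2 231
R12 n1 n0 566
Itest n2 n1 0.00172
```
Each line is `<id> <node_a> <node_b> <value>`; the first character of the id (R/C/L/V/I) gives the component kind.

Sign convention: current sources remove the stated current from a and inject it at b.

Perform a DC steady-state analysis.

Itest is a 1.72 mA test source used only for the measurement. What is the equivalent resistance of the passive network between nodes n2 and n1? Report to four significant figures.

R_eq = 1.526 Ω

Apply KCL at each of the 2 non-ground nodes and solve the resulting linear system.
Node n1: branches {R2, R3, R4, R5, R7, R8, R10, R11, R12, Itest} → V_1 = 0.002430
Node n2: branches {R1, R2, R6, R7, R8, R9, R11, Itest} → V_2 = -0.0001955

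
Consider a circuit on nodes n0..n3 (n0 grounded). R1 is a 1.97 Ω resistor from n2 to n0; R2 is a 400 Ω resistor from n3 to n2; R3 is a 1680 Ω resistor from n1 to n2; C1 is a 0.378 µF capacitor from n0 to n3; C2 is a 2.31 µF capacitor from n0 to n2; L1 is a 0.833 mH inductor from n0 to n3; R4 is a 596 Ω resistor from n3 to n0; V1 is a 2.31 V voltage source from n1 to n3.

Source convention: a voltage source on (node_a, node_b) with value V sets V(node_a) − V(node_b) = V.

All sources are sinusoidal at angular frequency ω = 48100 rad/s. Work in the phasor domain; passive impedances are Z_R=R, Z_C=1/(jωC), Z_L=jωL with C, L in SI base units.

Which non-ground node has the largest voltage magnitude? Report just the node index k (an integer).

MNA unknowns: 3 node voltages V₁..V_3 plus 1 source current (V1)
R1: Y=0.5076+0.000j on G[2,0]
R2: Y=0.002500+0.000j on G[3,2]
R3: Y=0.0005952+0.000j on G[1,2]
C1: Y=0.000+0.01818j on G[0,3]
C2: Y=0.000+0.1111j on G[0,2]
L1: Y=0.000-0.02496j on G[0,3]
R4: Y=0.001678+0.000j on G[3,0]
V1: row V1−V3=2.31, i_V1 at 1,3
solve → V1=2.215-0.1353j, V2=0.001852-0.001223j, V3=-0.09476-0.1353j
aux → i_V1=-0.001317+7.982e-05j

1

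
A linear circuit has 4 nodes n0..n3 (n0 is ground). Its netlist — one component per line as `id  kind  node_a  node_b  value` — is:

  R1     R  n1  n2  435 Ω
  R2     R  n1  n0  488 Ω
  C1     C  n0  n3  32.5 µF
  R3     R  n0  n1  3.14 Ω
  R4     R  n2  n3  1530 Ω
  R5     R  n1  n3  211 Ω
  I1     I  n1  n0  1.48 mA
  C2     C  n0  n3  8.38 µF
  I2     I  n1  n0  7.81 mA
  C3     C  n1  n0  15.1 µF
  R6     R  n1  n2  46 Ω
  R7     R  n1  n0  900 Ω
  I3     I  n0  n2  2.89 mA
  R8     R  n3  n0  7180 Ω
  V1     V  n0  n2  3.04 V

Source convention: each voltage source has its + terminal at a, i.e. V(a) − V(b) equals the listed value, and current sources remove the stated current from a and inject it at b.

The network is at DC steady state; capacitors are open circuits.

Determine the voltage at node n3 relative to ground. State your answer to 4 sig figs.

Element admittances at DC:
  Y(R1) = 0.002299 S between n1,n2
  Y(R2) = 0.002049 S between n1,n0
  Y(C1) = 0.000 S between n0,n3
  Y(R3) = 0.3185 S between n0,n1
  Y(R4) = 0.0006536 S between n2,n3
  Y(R5) = 0.004739 S between n1,n3
  I1: injects 0.00148 A into n0 (from n1)
  Y(C2) = 0.000 S between n0,n3
  I2: injects 0.00781 A into n0 (from n1)
  Y(C3) = 0.000 S between n1,n0
  Y(R6) = 0.02174 S between n1,n2
  Y(R7) = 0.001111 S between n1,n0
  I3: injects 0.00289 A into n2 (from n0)
  Y(R8) = 0.0001393 S between n3,n0
  V1: constraint V(n0)−V(n2) = 3.04
Assemble and solve the 4×4 MNA system:
  V(n1)=-0.2427  V(n2)=-3.040  V(n3)=-0.5671
  i(V1)=-0.07175

-0.5671 V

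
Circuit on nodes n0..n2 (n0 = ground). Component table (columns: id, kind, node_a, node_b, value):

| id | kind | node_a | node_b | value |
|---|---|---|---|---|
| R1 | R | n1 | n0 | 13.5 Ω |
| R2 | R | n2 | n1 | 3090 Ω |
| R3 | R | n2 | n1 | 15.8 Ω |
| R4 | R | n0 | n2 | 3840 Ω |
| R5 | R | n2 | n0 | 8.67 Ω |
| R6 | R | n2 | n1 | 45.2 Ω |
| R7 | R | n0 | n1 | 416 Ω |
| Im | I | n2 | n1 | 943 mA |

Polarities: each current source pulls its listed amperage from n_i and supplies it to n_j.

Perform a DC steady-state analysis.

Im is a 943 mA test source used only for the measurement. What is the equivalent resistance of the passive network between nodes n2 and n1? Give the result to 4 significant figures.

R_eq = 7.589 Ω

Apply KCL at each of the 2 non-ground nodes and solve the resulting linear system.
Node n1: branches {R1, R2, R3, R6, R7, Im} → V_1 = 4.307
Node n2: branches {R2, R3, R4, R5, R6, Im} → V_2 = -2.849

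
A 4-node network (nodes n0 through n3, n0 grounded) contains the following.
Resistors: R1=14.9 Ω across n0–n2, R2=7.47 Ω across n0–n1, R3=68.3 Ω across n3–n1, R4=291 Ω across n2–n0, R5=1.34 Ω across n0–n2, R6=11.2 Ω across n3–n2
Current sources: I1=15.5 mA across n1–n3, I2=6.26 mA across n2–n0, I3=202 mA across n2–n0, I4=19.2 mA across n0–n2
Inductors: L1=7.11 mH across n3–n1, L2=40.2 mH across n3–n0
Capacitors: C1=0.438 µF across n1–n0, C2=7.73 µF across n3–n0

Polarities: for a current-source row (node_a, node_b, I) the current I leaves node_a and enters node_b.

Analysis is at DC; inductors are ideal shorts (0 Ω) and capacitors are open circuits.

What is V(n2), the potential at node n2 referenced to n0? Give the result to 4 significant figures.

Apply KCL at each of the 3 non-ground nodes and solve the resulting linear system.
Node n1: branches {I1, R2, L1, C1, R3} → V_1 = 0.000
Node n2: branches {R1, R4, I2, R5, I3, R6, I4} → V_2 = -0.2087
Node n3: branches {I1, L1, C2, R3, L2, R6} → V_3 = 0.000
Source currents: i(L1)=0.01550, i(L2)=-0.01863

-0.2087 V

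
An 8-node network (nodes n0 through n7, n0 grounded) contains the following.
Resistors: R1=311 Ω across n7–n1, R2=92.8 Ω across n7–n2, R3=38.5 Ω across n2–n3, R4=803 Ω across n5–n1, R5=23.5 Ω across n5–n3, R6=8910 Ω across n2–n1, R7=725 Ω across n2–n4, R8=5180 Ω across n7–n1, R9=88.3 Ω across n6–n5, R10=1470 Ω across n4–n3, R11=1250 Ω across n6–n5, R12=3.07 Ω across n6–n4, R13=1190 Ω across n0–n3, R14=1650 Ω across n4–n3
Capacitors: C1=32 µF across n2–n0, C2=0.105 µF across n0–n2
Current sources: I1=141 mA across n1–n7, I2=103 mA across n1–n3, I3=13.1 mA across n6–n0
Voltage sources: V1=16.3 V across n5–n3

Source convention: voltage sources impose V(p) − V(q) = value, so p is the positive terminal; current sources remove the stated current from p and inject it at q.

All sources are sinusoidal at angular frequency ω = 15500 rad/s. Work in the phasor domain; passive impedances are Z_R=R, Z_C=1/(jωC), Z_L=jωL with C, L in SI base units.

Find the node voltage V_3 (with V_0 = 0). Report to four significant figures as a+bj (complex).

MNA unknowns: 7 node voltages V₁..V_7 plus 1 source current (V1)
R1: Y=0.003215+0.000j on G[7,1]
R2: Y=0.01078+0.000j on G[7,2]
R3: Y=0.02597+0.000j on G[2,3]
R4: Y=0.001245+0.000j on G[5,1]
R5: Y=0.04255+0.000j on G[5,3]
C1: Y=0.000+0.4960j on G[2,0]
R6: Y=0.0001122+0.000j on G[2,1]
I1: z[1]−=0.141, z[7]+=0.141
R7: Y=0.001379+0.000j on G[2,4]
I2: z[1]−=0.103, z[3]+=0.103
R8: Y=0.0001931+0.000j on G[7,1]
I3: z[6]−=0.0131, z[0]+=0.0131
R9: Y=0.01133+0.000j on G[6,5]
C2: Y=0.000+0.001628j on G[0,2]
R10: Y=0.0006803+0.000j on G[4,3]
R11: Y=0.0008000+0.000j on G[6,5]
R12: Y=0.3257+0.000j on G[6,4]
R13: Y=0.0008403+0.000j on G[0,3]
R14: Y=0.0006061+0.000j on G[4,3]
V1: row V5−V3=16.3, i_V1 at 5,3
solve → V1=-48.17+0.02566j, V2=-4.246e-05+0.02589j, V3=-0.2554+0.02514j, V4=12.16+0.02521j, V5=16.04+0.02514j, V6=12.26+0.02521j, V7=-1.635+0.02584j
aux → i_V1=-0.8194+1.487e-06j

-0.2554+0.02514j V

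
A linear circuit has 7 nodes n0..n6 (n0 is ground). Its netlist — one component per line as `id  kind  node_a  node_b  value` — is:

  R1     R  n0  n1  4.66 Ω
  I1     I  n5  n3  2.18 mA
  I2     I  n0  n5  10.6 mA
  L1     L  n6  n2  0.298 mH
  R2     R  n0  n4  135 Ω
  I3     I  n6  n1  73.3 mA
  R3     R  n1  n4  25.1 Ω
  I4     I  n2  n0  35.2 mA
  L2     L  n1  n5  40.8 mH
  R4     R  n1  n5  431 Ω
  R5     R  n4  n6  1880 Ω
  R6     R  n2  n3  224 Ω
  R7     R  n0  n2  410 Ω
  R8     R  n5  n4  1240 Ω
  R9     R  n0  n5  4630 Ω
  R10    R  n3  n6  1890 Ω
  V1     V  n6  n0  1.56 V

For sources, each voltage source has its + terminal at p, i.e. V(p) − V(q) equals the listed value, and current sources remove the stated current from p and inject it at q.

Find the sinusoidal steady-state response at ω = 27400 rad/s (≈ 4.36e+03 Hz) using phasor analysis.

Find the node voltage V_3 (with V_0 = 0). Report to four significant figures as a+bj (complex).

1.990-0.2704j V

MNA unknowns: 6 node voltages V₁..V_6 plus 1 source current (V1)
R1: Y=0.2146+0.000j on G[0,1]
I1: z[5]−=0.00218, z[3]+=0.00218
I2: z[0]−=0.0106, z[5]+=0.0106
L1: Y=0.000-0.1225j on G[6,2]
R2: Y=0.007407+0.000j on G[0,4]
I3: z[6]−=0.0733, z[1]+=0.0733
R3: Y=0.03984+0.000j on G[1,4]
I4: z[2]−=0.0352, z[0]+=0.0352
L2: Y=0.000-0.0008945j on G[1,5]
R4: Y=0.002320+0.000j on G[1,5]
R5: Y=0.0005319+0.000j on G[4,6]
R6: Y=0.004464+0.000j on G[2,3]
R7: Y=0.002439+0.000j on G[0,2]
R8: Y=0.0008065+0.000j on G[5,4]
R9: Y=0.0002160+0.000j on G[0,5]
R10: Y=0.0005291+0.000j on G[3,6]
V1: row V6−V0=1.56, i_V1 at 6,0
solve → V1=0.3685-0.0009819j, V2=1.553-0.3024j, V3=1.990-0.2704j, V4=0.3640+0.009557j, V5=2.695+0.6243j, V6=1.560+0.000j
aux → i_V1=-0.1107+0.0007426j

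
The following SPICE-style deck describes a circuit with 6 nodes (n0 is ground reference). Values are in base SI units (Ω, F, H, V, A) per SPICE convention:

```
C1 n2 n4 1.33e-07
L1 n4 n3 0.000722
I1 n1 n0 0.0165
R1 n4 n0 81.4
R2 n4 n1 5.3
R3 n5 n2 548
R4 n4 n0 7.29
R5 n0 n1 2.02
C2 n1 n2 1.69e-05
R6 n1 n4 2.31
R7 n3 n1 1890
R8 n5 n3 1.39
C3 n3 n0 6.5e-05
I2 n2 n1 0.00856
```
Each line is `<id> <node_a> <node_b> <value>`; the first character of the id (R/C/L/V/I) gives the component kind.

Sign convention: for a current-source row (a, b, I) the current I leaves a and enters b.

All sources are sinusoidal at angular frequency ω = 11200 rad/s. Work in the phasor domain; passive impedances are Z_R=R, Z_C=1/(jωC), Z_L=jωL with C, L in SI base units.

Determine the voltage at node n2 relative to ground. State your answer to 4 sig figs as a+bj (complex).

-0.02564+0.04070j V

Apply KCL at each of the 5 non-ground nodes and solve the resulting linear system.
Node n1: branches {I1, R2, R5, C2, R6, R7, I2} → V_1 = -0.02532-0.003865j
Node n2: branches {C1, R3, C2, I2} → V_2 = -0.02564+0.04070j
Node n3: branches {L1, R7, R8, C3} → V_3 = 0.004034+0.001516j
Node n4: branches {C1, L1, R1, R2, R4, R6} → V_4 = -0.01916-0.006848j
Node n5: branches {R3, R8} → V_5 = 0.003959+0.001615j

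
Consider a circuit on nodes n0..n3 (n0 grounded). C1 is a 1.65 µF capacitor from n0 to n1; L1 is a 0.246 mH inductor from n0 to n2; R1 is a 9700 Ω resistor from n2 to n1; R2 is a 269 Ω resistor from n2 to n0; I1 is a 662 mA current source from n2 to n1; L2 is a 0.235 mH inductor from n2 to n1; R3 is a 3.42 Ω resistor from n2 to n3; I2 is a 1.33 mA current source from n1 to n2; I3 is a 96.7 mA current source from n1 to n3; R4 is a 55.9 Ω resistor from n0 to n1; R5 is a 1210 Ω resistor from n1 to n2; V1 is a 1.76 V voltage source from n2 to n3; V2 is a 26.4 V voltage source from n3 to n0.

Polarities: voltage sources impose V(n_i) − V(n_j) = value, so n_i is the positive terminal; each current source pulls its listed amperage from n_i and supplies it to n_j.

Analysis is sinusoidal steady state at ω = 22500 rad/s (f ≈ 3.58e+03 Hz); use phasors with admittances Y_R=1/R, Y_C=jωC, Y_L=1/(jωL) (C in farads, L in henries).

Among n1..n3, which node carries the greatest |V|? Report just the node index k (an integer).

1

MNA unknowns: 3 node voltages V₁..V_3 plus 2 source currents (V1, V2)
C1: Y=0.000+0.03713j on G[0,1]
L1: Y=0.000-0.1807j on G[0,2]
R1: Y=0.0001031+0.000j on G[2,1]
R2: Y=0.003717+0.000j on G[2,0]
I1: z[2]−=0.662, z[1]+=0.662
L2: Y=0.000-0.1891j on G[2,1]
R3: Y=0.2924+0.000j on G[2,3]
I2: z[1]−=0.00133, z[2]+=0.00133
I3: z[1]−=0.0967, z[3]+=0.0967
R4: Y=0.01789+0.000j on G[0,1]
R5: Y=0.0008264+0.000j on G[1,2]
V1: row V2−V3=1.76, i_V1 at 2,3
V2: row V3−V0=26.4, i_V2 at 3,0
solve → V1=34.98-0.4485j, V2=28.16+0.000j, V3=26.40+0.000j
aux → i_V1=-1.358+3.797j, i_V2=-0.7471+3.797j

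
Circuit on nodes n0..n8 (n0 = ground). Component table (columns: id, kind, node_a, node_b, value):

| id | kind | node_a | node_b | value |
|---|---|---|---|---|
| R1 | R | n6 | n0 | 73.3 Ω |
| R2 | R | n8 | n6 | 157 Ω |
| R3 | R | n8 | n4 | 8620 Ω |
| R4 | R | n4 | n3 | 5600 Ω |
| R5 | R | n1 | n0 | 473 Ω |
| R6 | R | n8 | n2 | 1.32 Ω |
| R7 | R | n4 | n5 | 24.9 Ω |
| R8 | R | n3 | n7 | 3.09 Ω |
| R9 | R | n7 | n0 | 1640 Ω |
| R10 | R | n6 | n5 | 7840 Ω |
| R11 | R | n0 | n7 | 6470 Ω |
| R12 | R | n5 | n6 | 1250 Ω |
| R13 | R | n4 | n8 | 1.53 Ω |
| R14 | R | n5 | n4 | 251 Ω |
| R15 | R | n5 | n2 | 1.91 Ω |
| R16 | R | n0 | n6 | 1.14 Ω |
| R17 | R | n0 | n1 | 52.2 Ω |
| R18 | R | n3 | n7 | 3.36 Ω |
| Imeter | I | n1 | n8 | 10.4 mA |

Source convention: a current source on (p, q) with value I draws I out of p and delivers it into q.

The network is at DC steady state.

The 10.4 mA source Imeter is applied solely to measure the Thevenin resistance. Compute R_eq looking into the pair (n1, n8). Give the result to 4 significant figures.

MNA unknowns: 8 node voltages V₁..V_8
R1: Y=0.01364 on G[6,0]
R2: Y=0.006369 on G[8,6]
R3: Y=0.0001160 on G[8,4]
R4: Y=0.0001786 on G[4,3]
R5: Y=0.002114 on G[1,0]
R6: Y=0.7576 on G[8,2]
R7: Y=0.04016 on G[4,5]
R8: Y=0.3236 on G[3,7]
R9: Y=0.0006098 on G[7,0]
R10: Y=0.0001276 on G[6,5]
R11: Y=0.0001546 on G[0,7]
R12: Y=0.0008000 on G[5,6]
R13: Y=0.6536 on G[4,8]
R14: Y=0.003984 on G[5,4]
R15: Y=0.5236 on G[5,2]
R16: Y=0.8772 on G[0,6]
R17: Y=0.01916 on G[0,1]
R18: Y=0.2976 on G[3,7]
Imeter: z[1]−=0.0104, z[8]+=0.0104
solve → V1=-0.4889, V2=1.408, V3=0.2671, V4=1.409, V5=1.406, V6=0.01145, V7=0.2667, V8=1.409

R_eq = 182.5 Ω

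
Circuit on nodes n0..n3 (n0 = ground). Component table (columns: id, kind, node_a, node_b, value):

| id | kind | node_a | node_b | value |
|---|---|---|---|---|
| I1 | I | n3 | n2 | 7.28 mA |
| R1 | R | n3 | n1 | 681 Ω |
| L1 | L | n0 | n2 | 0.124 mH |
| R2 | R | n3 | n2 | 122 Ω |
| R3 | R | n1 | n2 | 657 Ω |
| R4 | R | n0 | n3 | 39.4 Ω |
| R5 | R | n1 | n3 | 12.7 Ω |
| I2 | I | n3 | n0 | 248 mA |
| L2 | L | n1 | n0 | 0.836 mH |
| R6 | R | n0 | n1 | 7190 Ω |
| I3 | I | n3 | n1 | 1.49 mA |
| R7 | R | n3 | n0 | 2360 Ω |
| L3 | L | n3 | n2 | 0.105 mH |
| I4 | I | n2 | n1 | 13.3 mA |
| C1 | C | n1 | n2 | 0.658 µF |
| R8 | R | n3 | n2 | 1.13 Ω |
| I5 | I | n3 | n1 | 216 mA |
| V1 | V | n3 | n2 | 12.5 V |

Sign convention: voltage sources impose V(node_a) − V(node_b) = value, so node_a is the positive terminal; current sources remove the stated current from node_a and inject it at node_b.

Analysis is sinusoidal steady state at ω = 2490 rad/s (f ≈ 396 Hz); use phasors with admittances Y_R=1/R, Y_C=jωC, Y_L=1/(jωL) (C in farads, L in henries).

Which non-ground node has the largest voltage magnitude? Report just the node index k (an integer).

3

MNA unknowns: 3 node voltages V₁..V_3 plus 1 source current (V1)
I1: z[3]−=0.00728, z[2]+=0.00728
R1: Y=0.001468+0.000j on G[3,1]
L1: Y=0.000-3.239j on G[0,2]
R2: Y=0.008197+0.000j on G[3,2]
R3: Y=0.001522+0.000j on G[1,2]
R4: Y=0.02538+0.000j on G[0,3]
R5: Y=0.07874+0.000j on G[1,3]
I2: z[3]−=0.248, z[0]+=0.248
L2: Y=0.000-0.4804j on G[1,0]
R6: Y=0.0001391+0.000j on G[0,1]
I3: z[3]−=0.00149, z[1]+=0.00149
R7: Y=0.0004237+0.000j on G[3,0]
L3: Y=0.000-3.825j on G[3,2]
I4: z[2]−=0.0133, z[1]+=0.0133
C1: Y=0.000+0.001638j on G[1,2]
R8: Y=0.8850+0.000j on G[3,2]
I5: z[3]−=0.216, z[1]+=0.216
V1: row V3−V2=12.5, i_V1 at 3,2
solve → V1=0.5164+2.476j, V2=-0.08081-0.5428j, V3=12.42-0.5428j
aux → i_V1=-12.91+48.07j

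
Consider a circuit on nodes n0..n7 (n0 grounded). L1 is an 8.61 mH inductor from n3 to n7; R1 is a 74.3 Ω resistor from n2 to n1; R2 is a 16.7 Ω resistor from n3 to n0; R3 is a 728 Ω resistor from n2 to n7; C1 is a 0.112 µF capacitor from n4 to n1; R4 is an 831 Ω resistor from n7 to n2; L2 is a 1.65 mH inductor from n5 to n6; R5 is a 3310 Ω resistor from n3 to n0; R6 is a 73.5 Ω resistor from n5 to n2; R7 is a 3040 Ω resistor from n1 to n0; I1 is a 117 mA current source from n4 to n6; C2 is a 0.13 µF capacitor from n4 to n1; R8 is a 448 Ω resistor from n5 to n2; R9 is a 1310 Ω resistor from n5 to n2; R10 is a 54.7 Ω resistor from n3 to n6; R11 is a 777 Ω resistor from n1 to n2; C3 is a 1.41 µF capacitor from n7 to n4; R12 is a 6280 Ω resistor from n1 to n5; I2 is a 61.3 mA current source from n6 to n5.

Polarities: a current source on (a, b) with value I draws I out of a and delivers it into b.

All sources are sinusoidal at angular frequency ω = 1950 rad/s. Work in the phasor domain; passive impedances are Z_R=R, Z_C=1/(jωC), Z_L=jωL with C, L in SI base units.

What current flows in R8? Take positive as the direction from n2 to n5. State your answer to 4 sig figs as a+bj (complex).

Element admittances at ω=1950 rad/s:
  Y(L1) = 0.000-0.05956j S between n3,n7
  Y(R1) = 0.01346+0.000j S between n2,n1
  Y(R2) = 0.05988+0.000j S between n3,n0
  Y(R3) = 0.001374+0.000j S between n2,n7
  Y(C1) = 0.000+0.0002184j S between n4,n1
  Y(R4) = 0.001203+0.000j S between n7,n2
  Y(L2) = 0.000-0.3108j S between n5,n6
  Y(R5) = 0.0003021+0.000j S between n3,n0
  Y(R6) = 0.01361+0.000j S between n5,n2
  Y(R7) = 0.0003289+0.000j S between n1,n0
  I1: injects 0.117 A into n6 (from n4)
  Y(C2) = 0.000+0.0002535j S between n4,n1
  Y(R8) = 0.002232+0.000j S between n5,n2
  Y(R9) = 0.0007634+0.000j S between n5,n2
  Y(R10) = 0.01828+0.000j S between n3,n6
  Y(R11) = 0.001287+0.000j S between n1,n2
  Y(C3) = 0.000+0.002750j S between n7,n4
  Y(R12) = 0.0001592+0.000j S between n1,n5
  I2: injects 0.0613 A into n5 (from n6)
Assemble and solve the 7×7 MNA system:
  V(n1)=2.244-0.3833j  V(n2)=3.395-0.3314j  V(n3)=-0.01226+0.002095j  V(n4)=0.2605+34.96j  V(n5)=4.958-0.09904j  V(n6)=4.945-0.2114j  V(n7)=-0.07992-1.532j

-0.003488-0.0005188j A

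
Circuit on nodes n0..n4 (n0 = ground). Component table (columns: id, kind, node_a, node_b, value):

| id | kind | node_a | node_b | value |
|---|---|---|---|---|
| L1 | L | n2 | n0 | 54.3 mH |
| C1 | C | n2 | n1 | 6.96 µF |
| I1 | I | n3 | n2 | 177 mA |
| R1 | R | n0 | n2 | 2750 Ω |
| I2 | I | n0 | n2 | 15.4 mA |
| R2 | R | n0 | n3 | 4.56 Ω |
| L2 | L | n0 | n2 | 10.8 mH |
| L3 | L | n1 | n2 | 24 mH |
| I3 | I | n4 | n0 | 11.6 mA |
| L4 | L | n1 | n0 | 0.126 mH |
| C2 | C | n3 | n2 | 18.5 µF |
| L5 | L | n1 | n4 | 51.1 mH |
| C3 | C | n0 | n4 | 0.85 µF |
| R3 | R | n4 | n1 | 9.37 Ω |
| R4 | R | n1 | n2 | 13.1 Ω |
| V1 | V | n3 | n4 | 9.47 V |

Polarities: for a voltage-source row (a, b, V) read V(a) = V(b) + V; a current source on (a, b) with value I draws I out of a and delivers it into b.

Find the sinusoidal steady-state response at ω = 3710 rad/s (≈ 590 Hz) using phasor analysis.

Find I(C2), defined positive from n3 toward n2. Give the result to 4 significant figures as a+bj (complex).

0.01284-0.01289j A

Apply KCL at each of the 4 non-ground nodes and solve the resulting linear system.
Node n1: branches {C1, L3, L4, L5, R3, R4} → V_1 = -0.05635-0.2524j
Node n2: branches {L1, C1, I1, R1, I2, L2, L3, C2, R4} → V_2 = 2.648+0.09931j
Node n3: branches {I1, R2, C2, V1} → V_3 = 2.460-0.08778j
Node n4: branches {I3, L5, C3, R3, V1} → V_4 = -7.010-0.08778j
Source currents: i(V1)=-0.7294+0.03214j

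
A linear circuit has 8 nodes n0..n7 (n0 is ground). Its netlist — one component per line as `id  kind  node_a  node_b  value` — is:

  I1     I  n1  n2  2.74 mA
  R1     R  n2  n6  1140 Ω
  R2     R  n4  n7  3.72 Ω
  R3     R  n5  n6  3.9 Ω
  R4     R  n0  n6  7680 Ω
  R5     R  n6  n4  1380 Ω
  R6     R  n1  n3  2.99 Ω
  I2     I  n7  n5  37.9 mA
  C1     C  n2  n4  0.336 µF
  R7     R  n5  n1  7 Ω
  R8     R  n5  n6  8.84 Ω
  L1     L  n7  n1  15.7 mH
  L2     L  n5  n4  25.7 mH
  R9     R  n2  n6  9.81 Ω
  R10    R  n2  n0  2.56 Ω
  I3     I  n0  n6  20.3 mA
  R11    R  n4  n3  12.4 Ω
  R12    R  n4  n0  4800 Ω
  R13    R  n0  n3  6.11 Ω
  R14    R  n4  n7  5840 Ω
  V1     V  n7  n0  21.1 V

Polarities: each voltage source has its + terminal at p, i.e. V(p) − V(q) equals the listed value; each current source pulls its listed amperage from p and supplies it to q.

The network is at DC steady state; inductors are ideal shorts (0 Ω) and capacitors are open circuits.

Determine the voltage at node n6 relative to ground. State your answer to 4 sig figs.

14.59 V

Element admittances at DC:
  I1: injects 0.00274 A into n2 (from n1)
  Y(R1) = 0.0008772 S between n2,n6
  Y(R2) = 0.2688 S between n4,n7
  Y(R3) = 0.2564 S between n5,n6
  Y(R4) = 0.0001302 S between n0,n6
  Y(R5) = 0.0007246 S between n6,n4
  Y(R6) = 0.3344 S between n1,n3
  I2: injects 0.0379 A into n5 (from n7)
  Y(C1) = 0.000 S between n2,n4
  Y(R7) = 0.1429 S between n5,n1
  Y(R8) = 0.1131 S between n5,n6
  L1: short n7↔n1 (DC inductor)
  L2: short n5↔n4 (DC inductor)
  Y(R9) = 0.1019 S between n2,n6
  Y(R10) = 0.3906 S between n2,n0
  I3: injects 0.0203 A into n6 (from n0)
  Y(R11) = 0.08065 S between n4,n3
  Y(R12) = 0.0002083 S between n4,n0
  Y(R13) = 0.1637 S between n0,n3
  Y(R14) = 0.0001712 S between n4,n7
  V1: constraint V(n7)−V(n0) = 21.1
Assemble and solve the 10×10 MNA system:
  V(n1)=21.10  V(n2)=3.045  V(n3)=14.67  V(n4)=17.74  V(n5)=17.74  V(n6)=14.59  V(n7)=21.10
  i(L1)=2.634  i(L2)=-0.6487  i(V1)=-3.575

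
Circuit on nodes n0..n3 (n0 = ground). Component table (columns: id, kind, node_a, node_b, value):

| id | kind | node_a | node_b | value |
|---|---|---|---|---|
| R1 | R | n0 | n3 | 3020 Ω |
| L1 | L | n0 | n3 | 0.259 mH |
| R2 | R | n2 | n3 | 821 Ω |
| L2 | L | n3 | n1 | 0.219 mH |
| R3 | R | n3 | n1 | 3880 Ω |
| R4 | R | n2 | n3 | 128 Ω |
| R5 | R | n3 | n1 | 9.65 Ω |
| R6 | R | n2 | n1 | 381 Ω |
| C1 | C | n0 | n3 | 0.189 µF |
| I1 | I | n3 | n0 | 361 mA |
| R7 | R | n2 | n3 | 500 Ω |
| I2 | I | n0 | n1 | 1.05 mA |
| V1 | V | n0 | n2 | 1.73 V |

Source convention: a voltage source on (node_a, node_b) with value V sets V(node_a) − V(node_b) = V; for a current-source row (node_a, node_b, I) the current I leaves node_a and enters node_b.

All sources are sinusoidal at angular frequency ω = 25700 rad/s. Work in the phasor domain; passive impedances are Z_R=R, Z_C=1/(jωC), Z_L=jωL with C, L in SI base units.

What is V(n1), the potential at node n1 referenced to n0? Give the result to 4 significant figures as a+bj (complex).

Element admittances at ω=25700 rad/s:
  Y(R1) = 0.0003311+0.000j S between n0,n3
  Y(L1) = 0.000-0.1502j S between n0,n3
  Y(R2) = 0.001218+0.000j S between n2,n3
  Y(L2) = 0.000-0.1777j S between n3,n1
  Y(R3) = 0.0002577+0.000j S between n3,n1
  Y(R4) = 0.007812+0.000j S between n2,n3
  Y(R5) = 0.1036+0.000j S between n3,n1
  Y(R6) = 0.002625+0.000j S between n2,n1
  Y(C1) = 0.000+0.004857j S between n0,n3
  I1: injects 0.361 A into n0 (from n3)
  Y(R7) = 0.002000+0.000j S between n2,n3
  I2: injects 0.00105 A into n1 (from n0)
  V1: constraint V(n0)−V(n2) = 1.73
Assemble and solve the 4×4 MNA system:
  V(n1)=-0.2868-2.608j  V(n2)=-1.730+0.000j  V(n3)=-0.2514-2.614j
  i(V1)=-0.02010+0.03568j

-0.2868-2.608j V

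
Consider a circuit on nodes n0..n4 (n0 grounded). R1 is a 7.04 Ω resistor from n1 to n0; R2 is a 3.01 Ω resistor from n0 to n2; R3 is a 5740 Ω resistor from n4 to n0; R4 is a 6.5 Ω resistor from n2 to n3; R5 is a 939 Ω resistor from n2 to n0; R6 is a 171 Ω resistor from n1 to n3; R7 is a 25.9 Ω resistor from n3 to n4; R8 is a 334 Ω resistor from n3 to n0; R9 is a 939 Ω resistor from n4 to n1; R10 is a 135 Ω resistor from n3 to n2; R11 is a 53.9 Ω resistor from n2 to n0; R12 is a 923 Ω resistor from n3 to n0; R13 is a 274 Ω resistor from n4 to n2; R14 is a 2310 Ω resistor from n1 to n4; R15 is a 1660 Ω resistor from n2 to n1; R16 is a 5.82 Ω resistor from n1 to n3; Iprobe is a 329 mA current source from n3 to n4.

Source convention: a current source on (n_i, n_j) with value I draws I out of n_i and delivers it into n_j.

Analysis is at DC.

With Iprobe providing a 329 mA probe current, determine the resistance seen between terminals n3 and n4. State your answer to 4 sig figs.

R_eq = 22.81 Ω

Apply KCL at each of the 4 non-ground nodes and solve the resulting linear system.
Node n1: branches {R1, R6, R9, R14, R15, R16} → V_1 = -0.03592
Node n2: branches {R2, R4, R5, R10, R11, R13, R15} → V_2 = 0.01232
Node n3: branches {R4, R6, R7, R8, R10, R12, R16, Iprobe} → V_3 = -0.1273
Node n4: branches {R3, R7, R9, R13, R14, Iprobe} → V_4 = 7.377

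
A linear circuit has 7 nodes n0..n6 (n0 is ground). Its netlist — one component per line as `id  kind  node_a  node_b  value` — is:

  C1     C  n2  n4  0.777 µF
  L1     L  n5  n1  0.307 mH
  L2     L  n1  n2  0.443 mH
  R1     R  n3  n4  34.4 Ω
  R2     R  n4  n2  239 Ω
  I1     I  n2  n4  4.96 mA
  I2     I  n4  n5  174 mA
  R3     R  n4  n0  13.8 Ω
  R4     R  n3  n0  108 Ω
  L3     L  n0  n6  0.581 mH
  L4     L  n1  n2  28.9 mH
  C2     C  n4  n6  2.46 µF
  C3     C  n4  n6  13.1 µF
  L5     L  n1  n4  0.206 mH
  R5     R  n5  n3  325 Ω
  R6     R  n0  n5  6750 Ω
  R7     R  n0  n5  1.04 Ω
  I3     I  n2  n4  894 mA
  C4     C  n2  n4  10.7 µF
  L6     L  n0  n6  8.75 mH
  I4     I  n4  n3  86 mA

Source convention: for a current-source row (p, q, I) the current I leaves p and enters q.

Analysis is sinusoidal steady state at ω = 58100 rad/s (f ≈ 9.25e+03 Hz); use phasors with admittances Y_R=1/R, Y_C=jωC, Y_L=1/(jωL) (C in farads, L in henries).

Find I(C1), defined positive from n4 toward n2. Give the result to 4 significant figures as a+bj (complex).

MNA unknowns: 6 node voltages V₁..V_6
C1: Y=0.000+0.04514j on G[2,4]
L1: Y=0.000-0.05606j on G[5,1]
L2: Y=0.000-0.03885j on G[1,2]
R1: Y=0.02907+0.000j on G[3,4]
R2: Y=0.004184+0.000j on G[4,2]
I1: z[2]−=0.00496, z[4]+=0.00496
I2: z[4]−=0.174, z[5]+=0.174
R3: Y=0.07246+0.000j on G[4,0]
R4: Y=0.009259+0.000j on G[3,0]
L3: Y=0.000-0.02962j on G[0,6]
L4: Y=0.000-0.0005956j on G[1,2]
C2: Y=0.000+0.1429j on G[4,6]
C3: Y=0.000+0.7611j on G[4,6]
L5: Y=0.000-0.08355j on G[1,4]
R5: Y=0.003077+0.000j on G[5,3]
R6: Y=0.0001481+0.000j on G[0,5]
R7: Y=0.9615+0.000j on G[0,5]
I3: z[2]−=0.894, z[4]+=0.894
C4: Y=0.000+0.6217j on G[2,4]
L6: Y=0.000-0.001967j on G[0,6]
I4: z[4]−=0.086, z[3]+=0.086
solve → V1=-0.9617-0.6027j, V2=-1.493+0.03594j, V3=1.067-0.9430j, V4=-1.453-1.350j, V5=0.1452+0.06131j, V6=-1.506-1.399j

0.06255+0.001813j A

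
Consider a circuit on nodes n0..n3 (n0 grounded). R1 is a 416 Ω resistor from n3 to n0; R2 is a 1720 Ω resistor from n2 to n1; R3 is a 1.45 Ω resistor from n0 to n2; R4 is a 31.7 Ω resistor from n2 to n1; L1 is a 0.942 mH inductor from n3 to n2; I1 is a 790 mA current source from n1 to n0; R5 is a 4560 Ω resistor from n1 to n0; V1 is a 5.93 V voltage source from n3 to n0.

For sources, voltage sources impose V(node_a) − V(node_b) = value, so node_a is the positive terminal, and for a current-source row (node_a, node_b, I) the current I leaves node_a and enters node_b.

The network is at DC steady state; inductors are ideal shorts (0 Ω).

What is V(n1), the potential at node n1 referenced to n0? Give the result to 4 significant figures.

-18.53 V

MNA unknowns: 3 node voltages V₁..V_3 plus 2 source currents (L1, V1)
R1: Y=0.002404 on G[3,0]
R2: Y=0.0005814 on G[2,1]
R3: Y=0.6897 on G[0,2]
R4: Y=0.03155 on G[2,1]
L1: row V3−V2=0, i_L1 at 3,2
I1: z[1]−=0.79, z[0]+=0.79
R5: Y=0.0002193 on G[1,0]
V1: row V3−V0=5.93, i_V1 at 3,0
solve → V1=-18.53, V2=5.930, V3=5.930
aux → i_L1=4.876, i_V1=-4.890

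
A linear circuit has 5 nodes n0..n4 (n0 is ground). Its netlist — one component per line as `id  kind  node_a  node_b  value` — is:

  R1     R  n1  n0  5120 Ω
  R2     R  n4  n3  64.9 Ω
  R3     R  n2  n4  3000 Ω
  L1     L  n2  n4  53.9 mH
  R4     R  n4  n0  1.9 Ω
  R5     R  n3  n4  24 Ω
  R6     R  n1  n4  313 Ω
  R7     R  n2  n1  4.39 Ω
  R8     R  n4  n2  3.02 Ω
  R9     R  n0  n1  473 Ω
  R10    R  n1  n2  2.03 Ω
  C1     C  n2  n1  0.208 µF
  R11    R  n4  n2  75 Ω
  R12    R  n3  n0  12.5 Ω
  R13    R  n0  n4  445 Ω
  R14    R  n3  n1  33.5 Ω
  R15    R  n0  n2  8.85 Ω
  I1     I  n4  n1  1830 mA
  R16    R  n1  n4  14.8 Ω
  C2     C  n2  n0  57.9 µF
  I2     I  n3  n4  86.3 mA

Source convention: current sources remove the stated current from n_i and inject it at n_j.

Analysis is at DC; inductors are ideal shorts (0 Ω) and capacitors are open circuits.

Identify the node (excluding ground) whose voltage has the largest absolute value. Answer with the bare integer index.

Apply KCL at each of the 4 non-ground nodes and solve the resulting linear system.
Node n1: branches {R1, R6, R7, R9, R10, C1, R14, I1, R16} → V_1 = 2.225
Node n2: branches {R3, L1, R7, R8, R10, C1, R11, R15, C2} → V_2 = 0.006569
Node n3: branches {R2, R5, R12, R14, I2} → V_3 = -0.1169
Node n4: branches {R2, R3, L1, R4, R5, R6, R8, R11, R13, I1, R16, I2} → V_4 = 0.006569
Source currents: i(L1)=1.597

1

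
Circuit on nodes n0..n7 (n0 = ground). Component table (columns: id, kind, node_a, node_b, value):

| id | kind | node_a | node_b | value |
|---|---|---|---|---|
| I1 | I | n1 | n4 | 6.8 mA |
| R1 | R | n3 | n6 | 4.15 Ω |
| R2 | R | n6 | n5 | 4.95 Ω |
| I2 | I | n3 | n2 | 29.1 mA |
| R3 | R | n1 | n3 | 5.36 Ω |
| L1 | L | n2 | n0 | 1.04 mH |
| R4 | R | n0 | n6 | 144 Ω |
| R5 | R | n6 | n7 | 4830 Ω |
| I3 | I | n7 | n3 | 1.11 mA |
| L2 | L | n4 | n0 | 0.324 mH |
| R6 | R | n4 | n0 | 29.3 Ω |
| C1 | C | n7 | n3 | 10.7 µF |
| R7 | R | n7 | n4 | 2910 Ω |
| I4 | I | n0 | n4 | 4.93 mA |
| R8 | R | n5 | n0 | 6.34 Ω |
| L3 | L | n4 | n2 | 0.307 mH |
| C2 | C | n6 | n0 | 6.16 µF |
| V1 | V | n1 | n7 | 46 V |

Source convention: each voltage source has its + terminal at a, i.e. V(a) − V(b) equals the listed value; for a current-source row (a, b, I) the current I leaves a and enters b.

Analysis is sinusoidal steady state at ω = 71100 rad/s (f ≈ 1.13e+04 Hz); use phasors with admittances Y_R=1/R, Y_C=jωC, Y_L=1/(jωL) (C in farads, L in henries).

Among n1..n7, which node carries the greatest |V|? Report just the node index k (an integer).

MNA unknowns: 7 node voltages V₁..V_7 plus 1 source current (V1)
I1: z[1]−=0.0068, z[4]+=0.0068
R1: Y=0.2410+0.000j on G[3,6]
R2: Y=0.2020+0.000j on G[6,5]
I2: z[3]−=0.0291, z[2]+=0.0291
R3: Y=0.1866+0.000j on G[1,3]
L1: Y=0.000-0.01352j on G[2,0]
R4: Y=0.006944+0.000j on G[0,6]
R5: Y=0.0002070+0.000j on G[6,7]
I3: z[7]−=0.00111, z[3]+=0.00111
L2: Y=0.000-0.04341j on G[4,0]
R6: Y=0.03413+0.000j on G[4,0]
C1: Y=0.000+0.7608j on G[7,3]
R7: Y=0.0003436+0.000j on G[7,4]
I4: z[0]−=0.00493, z[4]+=0.00493
R8: Y=0.1577+0.000j on G[5,0]
L3: Y=0.000-0.04581j on G[4,2]
C2: Y=0.000+0.4380j on G[6,0]
V1: row V1−V7=46, i_V1 at 1,7
solve → V1=43.21+10.70j, V2=0.1790+0.8524j, V3=-0.1665+0.05060j, V4=0.2319+0.4688j, V5=-0.01361+0.04173j, V6=-0.02423+0.07432j, V7=-2.785+10.70j
aux → i_V1=-8.100-1.986j

1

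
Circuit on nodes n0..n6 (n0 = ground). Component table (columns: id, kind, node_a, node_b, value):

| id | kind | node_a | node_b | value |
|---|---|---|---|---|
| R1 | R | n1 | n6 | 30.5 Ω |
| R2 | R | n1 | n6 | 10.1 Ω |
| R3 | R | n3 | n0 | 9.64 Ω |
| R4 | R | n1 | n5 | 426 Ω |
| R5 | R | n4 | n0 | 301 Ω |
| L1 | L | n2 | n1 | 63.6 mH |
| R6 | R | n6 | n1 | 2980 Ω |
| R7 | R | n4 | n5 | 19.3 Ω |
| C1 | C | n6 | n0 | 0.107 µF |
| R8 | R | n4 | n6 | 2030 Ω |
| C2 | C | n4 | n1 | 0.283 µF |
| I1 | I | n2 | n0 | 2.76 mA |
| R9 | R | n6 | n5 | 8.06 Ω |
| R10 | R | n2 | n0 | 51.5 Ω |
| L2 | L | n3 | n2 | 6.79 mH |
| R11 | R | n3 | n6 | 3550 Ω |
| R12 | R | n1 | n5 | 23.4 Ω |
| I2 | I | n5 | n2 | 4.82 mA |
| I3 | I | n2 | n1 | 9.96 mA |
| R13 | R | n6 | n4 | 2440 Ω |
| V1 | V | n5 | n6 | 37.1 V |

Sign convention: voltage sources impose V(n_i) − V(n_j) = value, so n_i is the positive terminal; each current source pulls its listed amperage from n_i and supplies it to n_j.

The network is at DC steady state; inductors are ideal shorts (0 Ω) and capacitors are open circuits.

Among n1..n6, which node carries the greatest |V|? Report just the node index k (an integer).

5

MNA unknowns: 6 node voltages V₁..V_6 plus 3 source currents (L1, L2, V1)
R1: Y=0.03279 on G[1,6]
R2: Y=0.09901 on G[1,6]
R3: Y=0.1037 on G[3,0]
R4: Y=0.002347 on G[1,5]
R5: Y=0.003322 on G[4,0]
L1: row V2−V1=0, i_L1 at 2,1
R6: Y=0.0003356 on G[6,1]
R7: Y=0.05181 on G[4,5]
C1: Y=0.000 on G[6,0]
R8: Y=0.0004926 on G[4,6]
C2: Y=0.000 on G[4,1]
I1: z[2]−=0.00276, z[0]+=0.00276
R9: Y=0.1241 on G[6,5]
R10: Y=0.01942 on G[2,0]
L2: row V3−V2=0, i_L2 at 3,2
R11: Y=0.0002817 on G[3,6]
R12: Y=0.04274 on G[1,5]
I2: z[5]−=0.00482, z[2]+=0.00482
I3: z[2]−=0.00996, z[1]+=0.00996
R13: Y=0.0004098 on G[6,4]
V1: row V5−V6=37.1, i_V1 at 5,6
solve → V1=-0.6792, V2=-0.6792, V3=-0.6792, V4=24.35, V5=26.51, V6=-10.59
aux → i_L1=0.07295, i_L2=0.06766, i_V1=-5.946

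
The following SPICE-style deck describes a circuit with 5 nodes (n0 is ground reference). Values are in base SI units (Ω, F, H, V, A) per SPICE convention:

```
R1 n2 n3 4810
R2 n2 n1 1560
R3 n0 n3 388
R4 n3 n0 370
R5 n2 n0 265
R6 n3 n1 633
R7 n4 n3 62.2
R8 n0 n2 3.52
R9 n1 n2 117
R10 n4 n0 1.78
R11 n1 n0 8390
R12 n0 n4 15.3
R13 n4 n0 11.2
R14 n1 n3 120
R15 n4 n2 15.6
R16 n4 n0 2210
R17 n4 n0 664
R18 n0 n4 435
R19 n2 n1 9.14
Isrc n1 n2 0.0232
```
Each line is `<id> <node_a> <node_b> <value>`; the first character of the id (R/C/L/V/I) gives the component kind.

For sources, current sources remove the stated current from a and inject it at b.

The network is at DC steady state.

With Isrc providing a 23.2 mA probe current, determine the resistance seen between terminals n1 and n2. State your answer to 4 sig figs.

R_eq = 7.977 Ω

Element admittances at DC:
  Y(R1) = 0.0002079 S between n2,n3
  Y(R2) = 0.0006410 S between n2,n1
  Y(R3) = 0.002577 S between n0,n3
  Y(R4) = 0.002703 S between n3,n0
  Y(R5) = 0.003774 S between n2,n0
  Y(R6) = 0.001580 S between n3,n1
  Y(R7) = 0.01608 S between n4,n3
  Y(R8) = 0.2841 S between n0,n2
  Y(R9) = 0.008547 S between n1,n2
  Y(R10) = 0.5618 S between n4,n0
  Y(R11) = 0.0001192 S between n1,n0
  Y(R12) = 0.06536 S between n0,n4
  Y(R13) = 0.08929 S between n4,n0
  Y(R14) = 0.008333 S between n1,n3
  Y(R15) = 0.06410 S between n4,n2
  Y(R16) = 0.0004525 S between n4,n0
  Y(R17) = 0.001506 S between n4,n0
  Y(R18) = 0.002299 S between n0,n4
  Y(R19) = 0.1094 S between n2,n1
  Isrc: injects 0.0232 A into n2 (from n1)
Assemble and solve the 4×4 MNA system:
  V(n1)=-0.1817  V(n2)=0.003358  V(n3)=-0.05766  V(n4)=-0.0008887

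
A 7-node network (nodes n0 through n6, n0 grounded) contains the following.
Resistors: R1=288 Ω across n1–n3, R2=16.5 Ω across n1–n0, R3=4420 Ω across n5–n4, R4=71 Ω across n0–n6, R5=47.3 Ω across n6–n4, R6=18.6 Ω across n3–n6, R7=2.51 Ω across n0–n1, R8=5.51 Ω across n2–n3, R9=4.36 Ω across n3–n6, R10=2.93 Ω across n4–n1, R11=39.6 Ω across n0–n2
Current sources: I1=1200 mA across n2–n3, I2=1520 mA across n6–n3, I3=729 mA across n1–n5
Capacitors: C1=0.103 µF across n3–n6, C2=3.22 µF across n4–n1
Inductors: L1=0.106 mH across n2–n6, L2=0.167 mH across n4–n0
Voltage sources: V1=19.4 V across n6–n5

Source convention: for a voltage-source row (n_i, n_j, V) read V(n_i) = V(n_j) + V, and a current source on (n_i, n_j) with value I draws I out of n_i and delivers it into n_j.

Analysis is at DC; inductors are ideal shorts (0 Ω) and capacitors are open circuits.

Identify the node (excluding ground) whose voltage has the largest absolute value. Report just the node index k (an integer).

3

Element admittances at DC:
  Y(R1) = 0.003472 S between n1,n3
  Y(R2) = 0.06061 S between n1,n0
  Y(R3) = 0.0002262 S between n5,n4
  Y(R4) = 0.01408 S between n0,n6
  Y(R5) = 0.02114 S between n6,n4
  Y(R6) = 0.05376 S between n3,n6
  Y(R7) = 0.3984 S between n0,n1
  I1: injects 1.2 A into n3 (from n2)
  I2: injects 1.52 A into n3 (from n6)
  Y(R8) = 0.1815 S between n2,n3
  Y(R9) = 0.2294 S between n3,n6
  I3: injects 0.729 A into n5 (from n1)
  Y(R10) = 0.3413 S between n4,n1
  Y(R11) = 0.02525 S between n0,n2
  Y(C1) = 0.000 S between n3,n6
  L1: short n2↔n6 (DC inductor)
  Y(C2) = 0.000 S between n4,n1
  L2: short n4↔n0 (DC inductor)
  V1: constraint V(n6)−V(n5) = 19.4
Assemble and solve the 9×9 MNA system:
  V(n1)=-0.8344  V(n2)=11.07  V(n3)=16.80  V(n4)=0.000  V(n5)=-8.327  V(n6)=11.07
  i(L1)=-0.4410  i(L2)=-0.05257  i(V1)=-0.7309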